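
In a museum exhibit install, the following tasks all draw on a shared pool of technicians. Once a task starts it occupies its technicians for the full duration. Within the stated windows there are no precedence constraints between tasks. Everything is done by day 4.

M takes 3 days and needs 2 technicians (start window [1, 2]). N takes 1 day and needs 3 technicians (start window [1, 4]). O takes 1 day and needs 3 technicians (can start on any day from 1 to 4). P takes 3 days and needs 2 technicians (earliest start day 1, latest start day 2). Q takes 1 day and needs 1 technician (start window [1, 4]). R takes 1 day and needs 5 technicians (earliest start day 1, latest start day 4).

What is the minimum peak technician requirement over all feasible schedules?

Early-start (M@1, N@1, O@1, P@1, Q@1, R@1) gives peak 16: d1:16  d2:4  d3:4  d4:0.
Shift O→2, Q→3, R→4.
Schedule M@1, N@1, O@2, P@1, Q@3, R@4: d1:7  d2:7  d3:5  d4:5 — peak 7.

7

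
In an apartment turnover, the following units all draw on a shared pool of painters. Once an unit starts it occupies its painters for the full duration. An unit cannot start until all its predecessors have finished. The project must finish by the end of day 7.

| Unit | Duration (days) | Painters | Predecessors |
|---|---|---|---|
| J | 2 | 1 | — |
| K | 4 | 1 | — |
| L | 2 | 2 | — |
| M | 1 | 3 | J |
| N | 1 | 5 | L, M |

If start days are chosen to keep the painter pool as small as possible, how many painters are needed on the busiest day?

Early-start (J@1, K@1, L@1, M@3, N@4) gives peak 6: d1:4  d2:4  d3:4  d4:6  d5:0  d6:0  d7:0.
Shift N→5.
Schedule J@1, K@1, L@1, M@3, N@5: d1:4  d2:4  d3:4  d4:1  d5:5  d6:0  d7:0 — peak 5.

5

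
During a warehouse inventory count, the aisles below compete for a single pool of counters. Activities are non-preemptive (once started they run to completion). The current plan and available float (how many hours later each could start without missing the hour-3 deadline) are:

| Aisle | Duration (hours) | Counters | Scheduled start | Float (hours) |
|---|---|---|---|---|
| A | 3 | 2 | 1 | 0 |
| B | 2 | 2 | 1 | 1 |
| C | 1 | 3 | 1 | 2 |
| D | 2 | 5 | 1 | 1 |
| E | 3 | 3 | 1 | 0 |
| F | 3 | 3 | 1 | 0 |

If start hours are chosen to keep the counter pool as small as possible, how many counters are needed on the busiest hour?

15

Early-start (A@1, B@1, C@1, D@1, E@1, F@1) gives peak 18: h1:18  h2:15  h3:8.
Shift D→2.
Schedule A@1, B@1, C@1, D@2, E@1, F@1: h1:13  h2:15  h3:13 — peak 15.
No arrangement of the 12 feasible schedules does better.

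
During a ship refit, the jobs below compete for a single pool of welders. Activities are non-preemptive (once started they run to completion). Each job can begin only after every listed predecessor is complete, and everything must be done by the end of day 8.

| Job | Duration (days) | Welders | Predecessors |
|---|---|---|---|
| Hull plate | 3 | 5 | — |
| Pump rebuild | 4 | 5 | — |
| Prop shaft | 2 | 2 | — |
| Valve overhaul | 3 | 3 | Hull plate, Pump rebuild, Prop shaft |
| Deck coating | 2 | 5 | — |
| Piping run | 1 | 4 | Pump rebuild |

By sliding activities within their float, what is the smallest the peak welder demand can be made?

Early-start (Hull plate@1, Pump rebuild@1, Prop shaft@1, Valve overhaul@5, Deck coating@1, Piping run@5) gives peak 17: d1:17  d2:17  d3:10  d4:5  d5:7  d6:3  d7:3  d8:0.
Shift Prop shaft→4, Valve overhaul→6, Deck coating→5, Piping run→7.
Schedule Hull plate@1, Pump rebuild@1, Prop shaft@4, Valve overhaul@6, Deck coating@5, Piping run@7: d1:10  d2:10  d3:10  d4:7  d5:7  d6:8  d7:7  d8:3 — peak 10.

10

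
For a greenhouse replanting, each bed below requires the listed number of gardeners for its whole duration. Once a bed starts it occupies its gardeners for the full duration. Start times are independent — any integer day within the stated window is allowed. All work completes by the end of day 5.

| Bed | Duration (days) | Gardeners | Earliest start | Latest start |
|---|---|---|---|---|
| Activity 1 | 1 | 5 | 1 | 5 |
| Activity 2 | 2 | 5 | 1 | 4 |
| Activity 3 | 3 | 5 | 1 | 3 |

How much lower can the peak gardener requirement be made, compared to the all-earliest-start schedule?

Early-start peak: d1:15  d2:10  d3:5  d4:0  d5:0 ⇒ 15.
Leveled (Activity 1@1, Activity 2@1, Activity 3@2): d1:10  d2:10  d3:5  d4:5  d5:0 ⇒ 10.
Reduction 15 − 10 = 5.

5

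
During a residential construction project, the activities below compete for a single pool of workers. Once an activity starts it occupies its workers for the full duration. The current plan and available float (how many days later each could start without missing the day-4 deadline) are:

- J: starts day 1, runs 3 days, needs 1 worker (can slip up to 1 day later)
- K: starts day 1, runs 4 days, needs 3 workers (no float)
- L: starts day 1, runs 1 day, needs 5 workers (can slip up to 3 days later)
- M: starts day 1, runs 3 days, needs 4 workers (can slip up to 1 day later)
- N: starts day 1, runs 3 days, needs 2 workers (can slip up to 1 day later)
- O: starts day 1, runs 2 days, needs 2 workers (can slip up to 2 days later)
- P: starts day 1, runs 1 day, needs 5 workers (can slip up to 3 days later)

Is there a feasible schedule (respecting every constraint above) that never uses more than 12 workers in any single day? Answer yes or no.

Schedule J@1, K@1, L@1, M@2, N@1, O@2, P@4: d1:11  d2:12  d3:12  d4:12 — peak 12 ≤ 12.

yes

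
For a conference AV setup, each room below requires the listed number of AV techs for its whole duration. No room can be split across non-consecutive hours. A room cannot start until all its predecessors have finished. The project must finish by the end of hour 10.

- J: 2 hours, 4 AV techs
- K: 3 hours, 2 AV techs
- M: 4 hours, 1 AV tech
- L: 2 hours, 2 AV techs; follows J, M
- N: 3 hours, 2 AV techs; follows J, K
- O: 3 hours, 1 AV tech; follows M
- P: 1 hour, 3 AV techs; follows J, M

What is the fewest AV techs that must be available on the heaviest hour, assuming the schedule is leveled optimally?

Early-start (J@1, K@1, M@1, L@5, N@4, O@5, P@5) gives peak 8: h1:7  h2:7  h3:3  h4:3  h5:8  h6:5  h7:1  h8:0  h9:0  h10:0.
Shift K→3, N→6, P→8.
Schedule J@1, K@3, M@1, L@5, N@6, O@5, P@8: h1:5  h2:5  h3:3  h4:3  h5:5  h6:5  h7:3  h8:5  h9:0  h10:0 — peak 5.

5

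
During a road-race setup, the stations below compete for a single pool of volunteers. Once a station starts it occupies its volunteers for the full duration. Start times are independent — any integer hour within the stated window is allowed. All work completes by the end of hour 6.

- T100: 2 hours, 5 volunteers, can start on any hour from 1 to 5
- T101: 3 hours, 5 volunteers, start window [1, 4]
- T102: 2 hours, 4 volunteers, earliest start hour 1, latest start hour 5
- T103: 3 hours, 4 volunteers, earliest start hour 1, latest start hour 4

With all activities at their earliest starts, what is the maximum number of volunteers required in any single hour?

Early-start schedule: T100@1, T101@1, T102@1, T103@1.
Load per hour: hour 1: 18, hour 2: 18, hour 3: 9, hour 4: 0, hour 5: 0, hour 6: 0.
Peak is 18.

18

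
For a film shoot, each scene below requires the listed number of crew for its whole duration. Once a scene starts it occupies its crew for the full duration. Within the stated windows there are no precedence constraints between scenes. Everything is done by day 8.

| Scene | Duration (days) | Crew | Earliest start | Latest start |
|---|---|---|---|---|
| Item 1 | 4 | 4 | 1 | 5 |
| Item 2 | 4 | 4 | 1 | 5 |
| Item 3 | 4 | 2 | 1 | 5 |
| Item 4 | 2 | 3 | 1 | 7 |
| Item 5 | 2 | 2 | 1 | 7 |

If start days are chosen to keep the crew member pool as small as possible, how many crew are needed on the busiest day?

7

Early-start (Item 1@1, Item 2@1, Item 3@1, Item 4@1, Item 5@1) gives peak 15: d1:15  d2:15  d3:10  d4:10  d5:0  d6:0  d7:0  d8:0.
Shift Item 2→5, Item 4→5, Item 5→7.
Schedule Item 1@1, Item 2@5, Item 3@1, Item 4@5, Item 5@7: d1:6  d2:6  d3:6  d4:6  d5:7  d6:7  d7:6  d8:6 — peak 7.
Total crew member-days = 50 over 8 days ⇒ peak ≥ ⌈50/8⌉ = 7, so 7 is optimal.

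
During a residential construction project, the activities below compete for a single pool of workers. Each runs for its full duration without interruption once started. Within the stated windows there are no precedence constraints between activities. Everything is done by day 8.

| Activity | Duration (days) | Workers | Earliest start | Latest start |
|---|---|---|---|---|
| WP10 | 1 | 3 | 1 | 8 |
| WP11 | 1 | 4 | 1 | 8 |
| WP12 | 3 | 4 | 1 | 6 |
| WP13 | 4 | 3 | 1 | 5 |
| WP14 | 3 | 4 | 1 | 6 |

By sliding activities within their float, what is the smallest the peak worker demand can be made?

7

Early-start (WP10@1, WP11@1, WP12@1, WP13@1, WP14@1) gives peak 18: d1:18  d2:11  d3:11  d4:3  d5:0  d6:0  d7:0  d8:0.
Shift WP12→2, WP13→2, WP14→5.
Schedule WP10@1, WP11@1, WP12@2, WP13@2, WP14@5: d1:7  d2:7  d3:7  d4:7  d5:7  d6:4  d7:4  d8:0 — peak 7.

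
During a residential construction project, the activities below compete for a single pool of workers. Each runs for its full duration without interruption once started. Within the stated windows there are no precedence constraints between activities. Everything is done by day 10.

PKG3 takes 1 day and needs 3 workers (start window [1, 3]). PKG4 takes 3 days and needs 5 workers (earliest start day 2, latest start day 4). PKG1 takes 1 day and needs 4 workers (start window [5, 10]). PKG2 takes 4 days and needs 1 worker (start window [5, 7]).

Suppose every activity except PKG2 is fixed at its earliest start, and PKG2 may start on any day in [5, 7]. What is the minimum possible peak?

PKG2@5: d1:3  d2:5  d3:5  d4:5  d5:5  d6:1  d7:1  d8:1  d9:0  d10:0 → peak 5
PKG2@6: d1:3  d2:5  d3:5  d4:5  d5:4  d6:1  d7:1  d8:1  d9:1  d10:0 → peak 5
PKG2@7: d1:3  d2:5  d3:5  d4:5  d5:4  d6:0  d7:1  d8:1  d9:1  d10:1 → peak 5
Best is PKG2@5, peak 5.

5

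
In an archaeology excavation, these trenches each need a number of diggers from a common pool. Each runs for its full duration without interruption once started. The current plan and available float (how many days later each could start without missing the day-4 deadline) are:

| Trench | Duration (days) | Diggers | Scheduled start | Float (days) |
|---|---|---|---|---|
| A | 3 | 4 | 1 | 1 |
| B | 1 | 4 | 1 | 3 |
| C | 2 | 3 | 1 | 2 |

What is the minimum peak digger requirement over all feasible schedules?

Early-start (A@1, B@1, C@1) gives peak 11: d1:11  d2:7  d3:4  d4:0.
Shift B→4.
Schedule A@1, B@4, C@1: d1:7  d2:7  d3:4  d4:4 — peak 7.
No arrangement of the 24 feasible schedules does better.

7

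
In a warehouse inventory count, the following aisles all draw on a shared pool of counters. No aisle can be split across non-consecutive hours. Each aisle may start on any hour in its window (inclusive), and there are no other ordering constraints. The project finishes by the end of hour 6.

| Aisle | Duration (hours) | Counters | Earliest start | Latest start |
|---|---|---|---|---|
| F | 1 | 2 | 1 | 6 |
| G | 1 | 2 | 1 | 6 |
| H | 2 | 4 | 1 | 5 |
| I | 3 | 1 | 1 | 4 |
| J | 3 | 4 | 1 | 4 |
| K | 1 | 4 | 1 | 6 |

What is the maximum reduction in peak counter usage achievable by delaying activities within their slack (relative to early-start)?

Early-start peak: h1:17  h2:9  h3:5  h4:0  h5:0  h6:0 ⇒ 17.
Leveled (F@1, G@2, H@1, I@3, J@3, K@6): h1:6  h2:6  h3:5  h4:5  h5:5  h6:4 ⇒ 6.
Reduction 17 − 6 = 11.

11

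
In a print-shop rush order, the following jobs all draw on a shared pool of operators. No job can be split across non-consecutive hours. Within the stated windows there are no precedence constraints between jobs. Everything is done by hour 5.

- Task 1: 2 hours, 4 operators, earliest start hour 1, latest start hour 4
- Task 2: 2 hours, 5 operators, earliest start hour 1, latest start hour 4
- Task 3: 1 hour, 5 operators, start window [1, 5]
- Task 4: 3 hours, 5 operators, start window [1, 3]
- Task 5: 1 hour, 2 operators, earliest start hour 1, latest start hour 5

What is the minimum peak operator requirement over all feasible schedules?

Early-start (Task 1@1, Task 2@1, Task 3@1, Task 4@1, Task 5@1) gives peak 21: h1:21  h2:14  h3:5  h4:0  h5:0.
Shift Task 3→3, Task 4→3, Task 5→4.
Schedule Task 1@1, Task 2@1, Task 3@3, Task 4@3, Task 5@4: h1:9  h2:9  h3:10  h4:7  h5:5 — peak 10.

10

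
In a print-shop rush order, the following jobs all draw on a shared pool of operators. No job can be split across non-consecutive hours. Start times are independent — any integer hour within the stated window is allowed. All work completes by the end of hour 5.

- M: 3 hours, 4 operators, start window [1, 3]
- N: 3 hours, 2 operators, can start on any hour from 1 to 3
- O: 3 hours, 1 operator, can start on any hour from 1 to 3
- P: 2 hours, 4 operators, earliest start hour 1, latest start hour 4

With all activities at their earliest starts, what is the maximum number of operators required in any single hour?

Early-start schedule: M@1, N@1, O@1, P@1.
Load per hour: hour 1: 11, hour 2: 11, hour 3: 7, hour 4: 0, hour 5: 0.
Peak is 11.

11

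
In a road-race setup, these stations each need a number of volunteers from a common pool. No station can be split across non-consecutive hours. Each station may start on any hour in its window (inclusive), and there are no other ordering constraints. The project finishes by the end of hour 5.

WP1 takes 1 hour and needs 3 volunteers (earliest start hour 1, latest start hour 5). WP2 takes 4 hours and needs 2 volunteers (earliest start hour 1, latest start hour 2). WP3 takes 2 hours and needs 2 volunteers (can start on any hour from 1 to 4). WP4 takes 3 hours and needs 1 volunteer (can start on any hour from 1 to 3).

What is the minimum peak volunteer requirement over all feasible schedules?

4

Early-start (WP1@1, WP2@1, WP3@1, WP4@1) gives peak 8: h1:8  h2:5  h3:3  h4:2  h5:0.
Shift WP2→2, WP3→4.
Schedule WP1@1, WP2@2, WP3@4, WP4@1: h1:4  h2:3  h3:3  h4:4  h5:4 — peak 4.
Total volunteer-hours = 18 over 5 hours ⇒ peak ≥ ⌈18/5⌉ = 4, so 4 is optimal.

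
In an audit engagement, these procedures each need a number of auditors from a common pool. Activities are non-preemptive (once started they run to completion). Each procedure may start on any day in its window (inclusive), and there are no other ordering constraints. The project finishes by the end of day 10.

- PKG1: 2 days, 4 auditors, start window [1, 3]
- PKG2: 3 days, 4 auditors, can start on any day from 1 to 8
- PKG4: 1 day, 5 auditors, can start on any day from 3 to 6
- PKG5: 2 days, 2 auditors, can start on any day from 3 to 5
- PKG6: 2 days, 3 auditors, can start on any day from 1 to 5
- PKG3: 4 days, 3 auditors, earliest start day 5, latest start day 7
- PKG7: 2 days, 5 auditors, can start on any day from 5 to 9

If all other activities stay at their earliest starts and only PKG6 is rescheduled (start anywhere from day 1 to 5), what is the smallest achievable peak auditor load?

PKG6@1: d1:11  d2:11  d3:11  d4:2  d5:8  d6:8  d7:3  d8:3  d9:0  d10:0 → peak 11
PKG6@2: d1:8  d2:11  d3:14  d4:2  d5:8  d6:8  d7:3  d8:3  d9:0  d10:0 → peak 14
PKG6@3: d1:8  d2:8  d3:14  d4:5  d5:8  d6:8  d7:3  d8:3  d9:0  d10:0 → peak 14
PKG6@4: d1:8  d2:8  d3:11  d4:5  d5:11  d6:8  d7:3  d8:3  d9:0  d10:0 → peak 11
PKG6@5: d1:8  d2:8  d3:11  d4:2  d5:11  d6:11  d7:3  d8:3  d9:0  d10:0 → peak 11
Best is PKG6@1, peak 11.

11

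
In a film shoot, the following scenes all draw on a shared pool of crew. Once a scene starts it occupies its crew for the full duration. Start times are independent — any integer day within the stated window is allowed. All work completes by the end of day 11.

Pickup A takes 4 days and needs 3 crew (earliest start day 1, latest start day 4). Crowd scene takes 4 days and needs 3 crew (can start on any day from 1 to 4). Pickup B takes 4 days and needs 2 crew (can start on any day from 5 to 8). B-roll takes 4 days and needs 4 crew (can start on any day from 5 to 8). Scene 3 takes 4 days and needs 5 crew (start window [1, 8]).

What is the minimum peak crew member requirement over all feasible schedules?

Schedule Pickup A@1, Crowd scene@1, Pickup B@5, B-roll@5, Scene 3@1: d1:11  d2:11  d3:11  d4:11  d5:6  d6:6  d7:6  d8:6  d9:0  d10:0  d11:0 — peak 11.

11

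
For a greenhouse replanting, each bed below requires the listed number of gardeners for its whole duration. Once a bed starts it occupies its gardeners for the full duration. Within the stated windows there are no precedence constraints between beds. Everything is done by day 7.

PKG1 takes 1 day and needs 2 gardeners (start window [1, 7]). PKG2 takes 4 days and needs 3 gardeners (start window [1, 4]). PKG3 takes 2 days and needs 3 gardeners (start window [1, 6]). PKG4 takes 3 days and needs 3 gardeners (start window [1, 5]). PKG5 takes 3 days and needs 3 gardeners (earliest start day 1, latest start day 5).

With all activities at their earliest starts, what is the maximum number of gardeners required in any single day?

Early-start schedule: PKG1@1, PKG2@1, PKG3@1, PKG4@1, PKG5@1.
Load per day: day 1: 14, day 2: 12, day 3: 9, day 4: 3, day 5: 0, day 6: 0, day 7: 0.
Peak is 14.

14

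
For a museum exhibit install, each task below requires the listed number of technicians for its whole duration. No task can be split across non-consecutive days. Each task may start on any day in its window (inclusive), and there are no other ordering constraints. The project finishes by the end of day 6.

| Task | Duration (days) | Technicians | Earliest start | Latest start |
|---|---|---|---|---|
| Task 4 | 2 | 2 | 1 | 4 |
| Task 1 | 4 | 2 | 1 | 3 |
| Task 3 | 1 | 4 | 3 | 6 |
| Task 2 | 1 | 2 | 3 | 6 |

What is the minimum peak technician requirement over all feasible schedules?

Early-start (Task 4@1, Task 1@1, Task 3@3, Task 2@3) gives peak 8: d1:4  d2:4  d3:8  d4:2  d5:0  d6:0.
Shift Task 3→5.
Schedule Task 4@1, Task 1@1, Task 3@5, Task 2@3: d1:4  d2:4  d3:4  d4:2  d5:4  d6:0 — peak 4.

4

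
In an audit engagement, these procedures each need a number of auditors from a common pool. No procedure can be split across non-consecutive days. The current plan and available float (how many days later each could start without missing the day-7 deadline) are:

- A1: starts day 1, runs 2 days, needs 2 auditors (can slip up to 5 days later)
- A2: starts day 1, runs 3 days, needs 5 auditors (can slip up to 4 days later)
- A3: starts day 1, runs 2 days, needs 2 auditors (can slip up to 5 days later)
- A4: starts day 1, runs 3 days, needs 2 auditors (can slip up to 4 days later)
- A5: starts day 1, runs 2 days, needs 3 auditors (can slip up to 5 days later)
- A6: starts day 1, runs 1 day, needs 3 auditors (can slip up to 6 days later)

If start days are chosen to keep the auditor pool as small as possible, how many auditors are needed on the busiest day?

Early-start (A1@1, A2@1, A3@1, A4@1, A5@1, A6@1) gives peak 17: d1:17  d2:14  d3:7  d4:0  d5:0  d6:0  d7:0.
Shift A2→5, A5→3, A6→4.
Schedule A1@1, A2@5, A3@1, A4@1, A5@3, A6@4: d1:6  d2:6  d3:5  d4:6  d5:5  d6:5  d7:5 — peak 6.
Total auditor-days = 38 over 7 days ⇒ peak ≥ ⌈38/7⌉ = 6, so 6 is optimal.

6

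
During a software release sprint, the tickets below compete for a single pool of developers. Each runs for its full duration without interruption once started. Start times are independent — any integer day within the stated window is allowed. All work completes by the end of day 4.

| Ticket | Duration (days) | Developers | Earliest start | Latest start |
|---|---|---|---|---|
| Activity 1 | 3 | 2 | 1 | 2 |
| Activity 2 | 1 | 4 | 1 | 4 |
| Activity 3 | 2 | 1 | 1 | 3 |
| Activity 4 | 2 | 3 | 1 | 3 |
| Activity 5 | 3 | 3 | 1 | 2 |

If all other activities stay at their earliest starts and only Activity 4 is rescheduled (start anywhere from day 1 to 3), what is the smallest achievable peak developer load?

10

Activity 4@1: d1:13  d2:9  d3:5  d4:0 → peak 13
Activity 4@2: d1:10  d2:9  d3:8  d4:0 → peak 10
Activity 4@3: d1:10  d2:6  d3:8  d4:3 → peak 10
Best is Activity 4@2, peak 10.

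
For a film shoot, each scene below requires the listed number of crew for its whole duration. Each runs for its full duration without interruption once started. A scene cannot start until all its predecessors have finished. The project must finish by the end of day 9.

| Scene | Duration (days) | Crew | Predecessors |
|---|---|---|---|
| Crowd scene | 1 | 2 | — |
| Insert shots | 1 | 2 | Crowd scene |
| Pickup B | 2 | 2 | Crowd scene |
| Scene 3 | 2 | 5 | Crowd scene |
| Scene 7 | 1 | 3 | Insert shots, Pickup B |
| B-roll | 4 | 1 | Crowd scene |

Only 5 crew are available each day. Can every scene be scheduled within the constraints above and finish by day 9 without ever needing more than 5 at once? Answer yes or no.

Schedule Crowd scene@1, Insert shots@2, Pickup B@2, Scene 3@4, Scene 7@6, B-roll@6: d1:2  d2:4  d3:2  d4:5  d5:5  d6:4  d7:1  d8:1  d9:1 — peak 5 ≤ 5.

yes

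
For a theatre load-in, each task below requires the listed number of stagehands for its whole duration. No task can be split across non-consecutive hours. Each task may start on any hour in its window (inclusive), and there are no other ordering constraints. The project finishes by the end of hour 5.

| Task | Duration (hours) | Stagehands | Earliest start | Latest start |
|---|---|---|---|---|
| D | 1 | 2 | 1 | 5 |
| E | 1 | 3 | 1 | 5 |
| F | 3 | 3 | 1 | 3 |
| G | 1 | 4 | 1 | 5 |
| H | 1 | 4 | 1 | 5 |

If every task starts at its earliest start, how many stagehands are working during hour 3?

3

At early start, hour 3 has: F.
Demand: 3 = 3.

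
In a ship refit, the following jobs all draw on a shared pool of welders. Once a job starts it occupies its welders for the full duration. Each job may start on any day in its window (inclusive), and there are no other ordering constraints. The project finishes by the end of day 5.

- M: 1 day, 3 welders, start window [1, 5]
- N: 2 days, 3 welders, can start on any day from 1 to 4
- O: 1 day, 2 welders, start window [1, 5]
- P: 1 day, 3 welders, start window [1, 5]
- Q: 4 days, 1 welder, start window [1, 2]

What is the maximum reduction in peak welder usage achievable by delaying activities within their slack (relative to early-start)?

Early-start peak: d1:12  d2:4  d3:1  d4:1  d5:0 ⇒ 12.
Leveled (M@1, N@2, O@4, P@5, Q@1): d1:4  d2:4  d3:4  d4:3  d5:3 ⇒ 4.
Reduction 12 − 4 = 8.

8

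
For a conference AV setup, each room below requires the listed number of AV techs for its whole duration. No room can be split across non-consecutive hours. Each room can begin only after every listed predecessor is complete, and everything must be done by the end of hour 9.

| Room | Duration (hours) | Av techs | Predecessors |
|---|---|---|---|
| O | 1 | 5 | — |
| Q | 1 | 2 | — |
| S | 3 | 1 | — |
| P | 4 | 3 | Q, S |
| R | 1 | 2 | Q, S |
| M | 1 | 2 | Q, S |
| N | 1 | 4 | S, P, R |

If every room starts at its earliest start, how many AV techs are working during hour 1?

8

At early start, hour 1 has: O, Q, S.
Demand: 5 + 2 + 1 = 8.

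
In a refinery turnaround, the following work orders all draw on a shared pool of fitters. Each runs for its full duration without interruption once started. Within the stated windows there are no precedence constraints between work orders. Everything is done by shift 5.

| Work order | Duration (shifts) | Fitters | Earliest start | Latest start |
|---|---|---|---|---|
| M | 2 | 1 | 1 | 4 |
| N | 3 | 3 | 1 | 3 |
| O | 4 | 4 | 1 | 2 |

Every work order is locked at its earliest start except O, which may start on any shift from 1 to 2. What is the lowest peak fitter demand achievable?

O@1: s1:8  s2:8  s3:7  s4:4  s5:0 → peak 8
O@2: s1:4  s2:8  s3:7  s4:4  s5:4 → peak 8
Best is O@1, peak 8.

8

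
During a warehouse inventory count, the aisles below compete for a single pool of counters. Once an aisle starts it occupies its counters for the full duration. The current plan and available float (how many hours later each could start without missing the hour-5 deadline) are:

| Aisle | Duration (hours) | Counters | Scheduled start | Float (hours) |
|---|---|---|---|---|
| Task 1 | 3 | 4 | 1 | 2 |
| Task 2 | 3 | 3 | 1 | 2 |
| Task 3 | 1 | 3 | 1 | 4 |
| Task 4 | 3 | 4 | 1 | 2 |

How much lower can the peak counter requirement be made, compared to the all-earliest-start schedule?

3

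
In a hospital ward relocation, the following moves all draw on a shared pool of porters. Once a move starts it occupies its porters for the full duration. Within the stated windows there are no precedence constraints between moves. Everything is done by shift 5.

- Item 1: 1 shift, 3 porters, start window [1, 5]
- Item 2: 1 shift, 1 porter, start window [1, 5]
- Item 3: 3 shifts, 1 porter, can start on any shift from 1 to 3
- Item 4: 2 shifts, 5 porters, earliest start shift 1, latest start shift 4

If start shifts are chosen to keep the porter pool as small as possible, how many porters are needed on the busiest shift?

Early-start (Item 1@1, Item 2@1, Item 3@1, Item 4@1) gives peak 10: s1:10  s2:6  s3:1  s4:0  s5:0.
Shift Item 4→4.
Schedule Item 1@1, Item 2@1, Item 3@1, Item 4@4: s1:5  s2:1  s3:1  s4:5  s5:5 — peak 5.

5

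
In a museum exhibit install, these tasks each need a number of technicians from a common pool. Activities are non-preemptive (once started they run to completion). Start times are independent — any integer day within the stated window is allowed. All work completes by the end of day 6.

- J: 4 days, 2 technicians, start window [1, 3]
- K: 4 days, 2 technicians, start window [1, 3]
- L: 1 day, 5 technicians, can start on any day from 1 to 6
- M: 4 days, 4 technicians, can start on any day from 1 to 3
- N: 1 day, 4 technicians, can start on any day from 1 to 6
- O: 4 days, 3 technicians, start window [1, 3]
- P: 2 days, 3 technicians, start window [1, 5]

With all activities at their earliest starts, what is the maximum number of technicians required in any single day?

23

Early-start schedule: J@1, K@1, L@1, M@1, N@1, O@1, P@1.
Load per day: day 1: 23, day 2: 14, day 3: 11, day 4: 11, day 5: 0, day 6: 0.
Peak is 23.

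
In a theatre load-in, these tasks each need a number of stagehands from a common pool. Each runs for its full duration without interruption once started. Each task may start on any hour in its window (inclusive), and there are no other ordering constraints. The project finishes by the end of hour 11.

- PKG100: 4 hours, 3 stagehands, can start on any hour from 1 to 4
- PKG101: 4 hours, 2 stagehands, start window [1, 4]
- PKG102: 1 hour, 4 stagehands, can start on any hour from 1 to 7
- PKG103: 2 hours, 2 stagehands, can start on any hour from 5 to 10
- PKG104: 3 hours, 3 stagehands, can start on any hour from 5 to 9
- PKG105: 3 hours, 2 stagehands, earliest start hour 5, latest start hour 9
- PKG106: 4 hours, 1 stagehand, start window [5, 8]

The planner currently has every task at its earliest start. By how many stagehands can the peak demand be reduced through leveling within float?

Early-start peak: h1:9  h2:5  h3:5  h4:5  h5:8  h6:8  h7:6  h8:1  h9:0  h10:0  h11:0 ⇒ 9.
Leveled (PKG100@1, PKG101@1, PKG102@5, PKG103@6, PKG104@6, PKG105@9, PKG106@8): h1:5  h2:5  h3:5  h4:5  h5:4  h6:5  h7:5  h8:4  h9:3  h10:3  h11:3 ⇒ 5.
Reduction 9 − 5 = 4.

4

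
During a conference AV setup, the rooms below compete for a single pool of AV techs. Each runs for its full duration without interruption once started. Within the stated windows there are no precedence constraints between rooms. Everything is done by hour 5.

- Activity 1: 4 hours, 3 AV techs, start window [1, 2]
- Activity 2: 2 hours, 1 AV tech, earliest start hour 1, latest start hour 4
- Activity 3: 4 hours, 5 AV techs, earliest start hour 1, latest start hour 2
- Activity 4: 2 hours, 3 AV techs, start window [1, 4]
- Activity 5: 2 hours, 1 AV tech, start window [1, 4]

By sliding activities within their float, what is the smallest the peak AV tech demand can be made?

11

Early-start (Activity 1@1, Activity 2@1, Activity 3@1, Activity 4@1, Activity 5@1) gives peak 13: h1:13  h2:13  h3:8  h4:8  h5:0.
Shift Activity 4→3.
Schedule Activity 1@1, Activity 2@1, Activity 3@1, Activity 4@3, Activity 5@1: h1:10  h2:10  h3:11  h4:11  h5:0 — peak 11.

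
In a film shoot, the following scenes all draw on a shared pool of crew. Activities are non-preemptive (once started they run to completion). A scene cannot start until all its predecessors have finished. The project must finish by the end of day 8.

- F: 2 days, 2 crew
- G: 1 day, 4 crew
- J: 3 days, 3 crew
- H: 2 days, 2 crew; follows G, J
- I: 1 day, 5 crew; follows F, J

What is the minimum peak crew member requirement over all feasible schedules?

5

Early-start (F@1, G@1, J@1, H@4, I@4) gives peak 9: d1:9  d2:5  d3:3  d4:7  d5:2  d6:0  d7:0  d8:0.
Shift G→4, H→5, I→7.
Schedule F@1, G@4, J@1, H@5, I@7: d1:5  d2:5  d3:3  d4:4  d5:2  d6:2  d7:5  d8:0 — peak 5.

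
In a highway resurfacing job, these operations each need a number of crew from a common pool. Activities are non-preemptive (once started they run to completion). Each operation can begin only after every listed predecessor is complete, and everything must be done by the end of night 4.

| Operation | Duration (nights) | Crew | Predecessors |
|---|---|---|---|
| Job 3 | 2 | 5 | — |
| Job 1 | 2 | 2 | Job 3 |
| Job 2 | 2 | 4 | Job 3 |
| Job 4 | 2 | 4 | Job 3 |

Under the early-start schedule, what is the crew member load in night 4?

10

At early start, night 4 has: Job 1, Job 2, Job 4.
Demand: 2 + 4 + 4 = 10.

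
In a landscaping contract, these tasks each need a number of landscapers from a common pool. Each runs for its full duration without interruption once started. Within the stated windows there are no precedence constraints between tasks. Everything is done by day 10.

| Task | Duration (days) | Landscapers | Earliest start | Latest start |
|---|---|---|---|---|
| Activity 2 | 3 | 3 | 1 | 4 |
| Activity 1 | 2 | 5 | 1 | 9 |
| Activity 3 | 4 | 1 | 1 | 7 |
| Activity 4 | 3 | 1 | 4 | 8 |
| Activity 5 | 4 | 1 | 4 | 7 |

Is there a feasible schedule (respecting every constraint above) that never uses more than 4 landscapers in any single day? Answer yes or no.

The minimum achievable peak is 5; 4 < 5, so no feasible schedule stays within the cap.

no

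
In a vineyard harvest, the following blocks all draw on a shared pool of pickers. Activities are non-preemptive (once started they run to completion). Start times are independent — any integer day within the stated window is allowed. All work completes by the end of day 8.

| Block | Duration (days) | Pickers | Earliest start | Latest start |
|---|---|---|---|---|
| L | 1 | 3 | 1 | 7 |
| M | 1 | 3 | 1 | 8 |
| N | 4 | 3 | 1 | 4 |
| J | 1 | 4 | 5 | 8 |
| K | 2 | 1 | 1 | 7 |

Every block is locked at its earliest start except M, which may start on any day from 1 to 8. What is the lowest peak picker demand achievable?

7

M@1: d1:10  d2:4  d3:3  d4:3  d5:4  d6:0  d7:0  d8:0 → peak 10
M@2: d1:7  d2:7  d3:3  d4:3  d5:4  d6:0  d7:0  d8:0 → peak 7
M@3: d1:7  d2:4  d3:6  d4:3  d5:4  d6:0  d7:0  d8:0 → peak 7
M@4: d1:7  d2:4  d3:3  d4:6  d5:4  d6:0  d7:0  d8:0 → peak 7
M@5: d1:7  d2:4  d3:3  d4:3  d5:7  d6:0  d7:0  d8:0 → peak 7
M@6: d1:7  d2:4  d3:3  d4:3  d5:4  d6:3  d7:0  d8:0 → peak 7
M@7: d1:7  d2:4  d3:3  d4:3  d5:4  d6:0  d7:3  d8:0 → peak 7
M@8: d1:7  d2:4  d3:3  d4:3  d5:4  d6:0  d7:0  d8:3 → peak 7
Best is M@2, peak 7.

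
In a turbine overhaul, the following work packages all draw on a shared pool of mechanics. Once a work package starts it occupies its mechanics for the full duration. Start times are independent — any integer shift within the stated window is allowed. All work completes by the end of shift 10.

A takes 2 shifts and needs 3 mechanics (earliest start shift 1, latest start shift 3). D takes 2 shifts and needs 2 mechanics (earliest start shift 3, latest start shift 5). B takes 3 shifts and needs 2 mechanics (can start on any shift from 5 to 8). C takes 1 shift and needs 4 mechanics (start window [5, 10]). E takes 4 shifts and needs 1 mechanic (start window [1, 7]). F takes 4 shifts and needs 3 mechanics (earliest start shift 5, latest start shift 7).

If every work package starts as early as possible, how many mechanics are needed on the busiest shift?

9

Early-start schedule: A@1, D@3, B@5, C@5, E@1, F@5.
Load per shift: shift 1: 4, shift 2: 4, shift 3: 3, shift 4: 3, shift 5: 9, shift 6: 5, shift 7: 5, shift 8: 3, shift 9: 0, shift 10: 0.
Peak is 9.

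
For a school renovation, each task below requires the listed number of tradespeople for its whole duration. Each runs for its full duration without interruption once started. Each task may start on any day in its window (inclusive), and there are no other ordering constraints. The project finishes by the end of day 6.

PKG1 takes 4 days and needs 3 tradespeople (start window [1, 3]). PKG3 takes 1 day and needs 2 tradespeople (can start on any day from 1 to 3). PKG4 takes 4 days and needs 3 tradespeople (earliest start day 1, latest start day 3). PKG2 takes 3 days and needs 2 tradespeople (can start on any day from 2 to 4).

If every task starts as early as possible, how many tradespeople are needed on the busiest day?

8

Early-start schedule: PKG1@1, PKG3@1, PKG4@1, PKG2@2.
Load per day: day 1: 8, day 2: 8, day 3: 8, day 4: 8, day 5: 0, day 6: 0.
Peak is 8.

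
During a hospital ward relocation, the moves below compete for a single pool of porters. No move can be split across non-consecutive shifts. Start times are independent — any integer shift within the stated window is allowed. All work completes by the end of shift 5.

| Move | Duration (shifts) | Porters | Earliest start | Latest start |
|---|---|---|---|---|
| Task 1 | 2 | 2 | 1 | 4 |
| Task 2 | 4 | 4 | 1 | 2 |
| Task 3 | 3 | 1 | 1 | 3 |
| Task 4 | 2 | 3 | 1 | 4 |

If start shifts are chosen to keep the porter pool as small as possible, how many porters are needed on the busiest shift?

7

Early-start (Task 1@1, Task 2@1, Task 3@1, Task 4@1) gives peak 10: s1:10  s2:10  s3:5  s4:4  s5:0.
Shift Task 4→4.
Schedule Task 1@1, Task 2@1, Task 3@1, Task 4@4: s1:7  s2:7  s3:5  s4:7  s5:3 — peak 7.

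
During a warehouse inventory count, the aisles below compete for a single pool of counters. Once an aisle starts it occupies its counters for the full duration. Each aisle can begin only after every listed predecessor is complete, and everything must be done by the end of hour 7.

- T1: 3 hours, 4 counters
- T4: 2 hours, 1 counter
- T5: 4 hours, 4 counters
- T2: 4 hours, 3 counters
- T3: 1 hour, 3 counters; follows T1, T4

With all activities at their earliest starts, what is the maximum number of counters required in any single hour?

12

Early-start schedule: T1@1, T4@1, T5@1, T2@1, T3@4.
Load per hour: hour 1: 12, hour 2: 12, hour 3: 11, hour 4: 10, hour 5: 0, hour 6: 0, hour 7: 0.
Peak is 12.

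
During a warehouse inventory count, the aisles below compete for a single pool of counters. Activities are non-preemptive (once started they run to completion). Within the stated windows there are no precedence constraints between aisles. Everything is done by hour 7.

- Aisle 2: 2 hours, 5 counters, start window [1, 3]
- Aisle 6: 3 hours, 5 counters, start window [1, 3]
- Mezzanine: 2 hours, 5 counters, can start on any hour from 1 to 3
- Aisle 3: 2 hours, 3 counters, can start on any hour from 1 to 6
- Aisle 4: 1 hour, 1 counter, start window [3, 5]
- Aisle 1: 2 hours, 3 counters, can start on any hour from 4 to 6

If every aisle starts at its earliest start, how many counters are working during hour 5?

3

At early start, hour 5 has: Aisle 1.
Demand: 3 = 3.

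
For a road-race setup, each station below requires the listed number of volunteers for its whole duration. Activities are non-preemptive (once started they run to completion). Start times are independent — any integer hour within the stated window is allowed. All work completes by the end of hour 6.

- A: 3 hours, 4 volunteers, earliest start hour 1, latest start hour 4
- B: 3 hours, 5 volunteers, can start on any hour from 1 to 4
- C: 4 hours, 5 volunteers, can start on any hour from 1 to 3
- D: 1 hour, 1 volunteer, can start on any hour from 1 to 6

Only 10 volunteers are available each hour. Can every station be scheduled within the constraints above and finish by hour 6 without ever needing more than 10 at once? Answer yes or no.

Schedule A@1, B@4, C@1, D@1: h1:10  h2:9  h3:9  h4:10  h5:5  h6:5 — peak 10 ≤ 10.

yes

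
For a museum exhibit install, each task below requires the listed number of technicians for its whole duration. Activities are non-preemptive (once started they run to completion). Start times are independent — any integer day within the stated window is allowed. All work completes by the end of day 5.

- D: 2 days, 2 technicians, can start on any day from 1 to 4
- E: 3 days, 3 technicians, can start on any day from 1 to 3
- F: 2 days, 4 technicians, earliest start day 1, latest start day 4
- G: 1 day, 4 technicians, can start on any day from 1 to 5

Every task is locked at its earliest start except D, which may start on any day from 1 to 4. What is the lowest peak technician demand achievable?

D@1: d1:13  d2:9  d3:3  d4:0  d5:0 → peak 13
D@2: d1:11  d2:9  d3:5  d4:0  d5:0 → peak 11
D@3: d1:11  d2:7  d3:5  d4:2  d5:0 → peak 11
D@4: d1:11  d2:7  d3:3  d4:2  d5:2 → peak 11
Best is D@2, peak 11.

11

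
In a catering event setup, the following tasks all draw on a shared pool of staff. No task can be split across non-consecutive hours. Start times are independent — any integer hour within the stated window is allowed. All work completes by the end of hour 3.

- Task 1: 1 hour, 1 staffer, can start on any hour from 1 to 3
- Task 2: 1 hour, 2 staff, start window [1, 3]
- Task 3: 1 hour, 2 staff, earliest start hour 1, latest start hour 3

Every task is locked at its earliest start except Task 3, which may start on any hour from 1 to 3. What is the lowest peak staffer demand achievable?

Task 3@1: h1:5  h2:0  h3:0 → peak 5
Task 3@2: h1:3  h2:2  h3:0 → peak 3
Task 3@3: h1:3  h2:0  h3:2 → peak 3
Best is Task 3@2, peak 3.

3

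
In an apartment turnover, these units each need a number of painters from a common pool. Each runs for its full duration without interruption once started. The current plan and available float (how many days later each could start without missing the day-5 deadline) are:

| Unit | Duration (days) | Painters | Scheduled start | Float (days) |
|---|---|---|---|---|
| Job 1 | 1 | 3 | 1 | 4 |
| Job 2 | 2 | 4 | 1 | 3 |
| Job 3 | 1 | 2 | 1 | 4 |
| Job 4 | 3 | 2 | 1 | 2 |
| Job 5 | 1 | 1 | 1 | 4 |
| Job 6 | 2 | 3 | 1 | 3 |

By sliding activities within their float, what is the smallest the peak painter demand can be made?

6

Early-start (Job 1@1, Job 2@1, Job 3@1, Job 4@1, Job 5@1, Job 6@1) gives peak 15: d1:15  d2:9  d3:2  d4:0  d5:0.
Shift Job 2→2, Job 4→2, Job 6→4.
Schedule Job 1@1, Job 2@2, Job 3@1, Job 4@2, Job 5@1, Job 6@4: d1:6  d2:6  d3:6  d4:5  d5:3 — peak 6.
Total painter-days = 26 over 5 days ⇒ peak ≥ ⌈26/5⌉ = 6, so 6 is optimal.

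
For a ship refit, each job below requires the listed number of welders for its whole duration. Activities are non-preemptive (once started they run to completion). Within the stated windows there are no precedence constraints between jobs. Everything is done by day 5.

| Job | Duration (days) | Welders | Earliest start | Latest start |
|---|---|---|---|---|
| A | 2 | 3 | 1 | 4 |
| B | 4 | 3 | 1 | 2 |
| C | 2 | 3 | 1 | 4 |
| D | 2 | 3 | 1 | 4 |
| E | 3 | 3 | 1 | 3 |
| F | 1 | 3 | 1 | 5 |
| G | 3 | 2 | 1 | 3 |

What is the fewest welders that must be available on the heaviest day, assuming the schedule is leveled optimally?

Early-start (A@1, B@1, C@1, D@1, E@1, F@1, G@1) gives peak 20: d1:20  d2:17  d3:8  d4:3  d5:0.
Shift D→3, E→3, F→5.
Schedule A@1, B@1, C@1, D@3, E@3, F@5, G@1: d1:11  d2:11  d3:11  d4:9  d5:6 — peak 11.

11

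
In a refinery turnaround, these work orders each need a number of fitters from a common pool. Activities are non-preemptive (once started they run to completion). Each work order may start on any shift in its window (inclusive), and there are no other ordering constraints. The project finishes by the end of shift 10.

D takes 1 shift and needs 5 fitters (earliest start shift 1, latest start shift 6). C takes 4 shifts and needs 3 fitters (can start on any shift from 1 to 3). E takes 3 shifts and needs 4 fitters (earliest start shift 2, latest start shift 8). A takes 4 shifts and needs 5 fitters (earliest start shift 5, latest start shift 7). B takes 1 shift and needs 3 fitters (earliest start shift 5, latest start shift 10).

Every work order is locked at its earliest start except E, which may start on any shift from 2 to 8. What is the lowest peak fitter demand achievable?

E@2: s1:8  s2:7  s3:7  s4:7  s5:8  s6:5  s7:5  s8:5  s9:0  s10:0 → peak 8
E@3: s1:8  s2:3  s3:7  s4:7  s5:12  s6:5  s7:5  s8:5  s9:0  s10:0 → peak 12
E@4: s1:8  s2:3  s3:3  s4:7  s5:12  s6:9  s7:5  s8:5  s9:0  s10:0 → peak 12
E@5: s1:8  s2:3  s3:3  s4:3  s5:12  s6:9  s7:9  s8:5  s9:0  s10:0 → peak 12
E@6: s1:8  s2:3  s3:3  s4:3  s5:8  s6:9  s7:9  s8:9  s9:0  s10:0 → peak 9
E@7: s1:8  s2:3  s3:3  s4:3  s5:8  s6:5  s7:9  s8:9  s9:4  s10:0 → peak 9
E@8: s1:8  s2:3  s3:3  s4:3  s5:8  s6:5  s7:5  s8:9  s9:4  s10:4 → peak 9
Best is E@2, peak 8.

8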